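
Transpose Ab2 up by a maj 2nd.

Counting two letter names up from A lands on B.
Moving 2 semitones up from Ab2 (the size of a major second) reaches Bb2.

Bb2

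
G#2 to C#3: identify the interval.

perfect fourth

G to C spans four letter names (G-A-B-C), so the interval is some kind of fourth.
Counting semitones, G#2→C#3 is 5, which is the perfect fourth.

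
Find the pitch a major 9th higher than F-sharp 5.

Two letters up from F (plus an octave) reaches G.
A major ninth is 14 semitones; 14 semitones up from F#5 gives G#6.

G-sharp 6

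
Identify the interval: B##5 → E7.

B to E spans four letter names (B-C-D-E), plus an octave — that makes it an eleventh of some quality.
The perfect eleventh is 17 semitones; here we have 15, two semitones narrower: doubly diminished.
(Equivalently, a compound doubly diminished fourth: a doubly diminished fourth plus an octave.)

doubly diminished 11th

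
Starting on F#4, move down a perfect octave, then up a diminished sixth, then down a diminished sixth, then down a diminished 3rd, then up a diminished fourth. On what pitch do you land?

F#4 down a perfect octave → F#3 (12 semitones).
A diminished sixth up from F#3 is Db4.
A diminished sixth down from Db4 is F#3.
F#3 down a diminished third → D##3 (2 semitones).
Up a diminished fourth from D##3: G#3 (4 semitones up).

G#3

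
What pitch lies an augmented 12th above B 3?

Five letters up from B (plus an octave) reaches F.
An augmented twelfth is 20 semitones; 20 semitones up from B3 gives F##5.

F-double-sharp 5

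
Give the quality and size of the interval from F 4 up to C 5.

perfect 5th

F to C spans five letter names (F-G-A-B-C): a fifth.
F4 to C5 is 7 semitones, matching the perfect fifth exactly, so the quality is perfect.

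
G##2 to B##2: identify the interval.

M3

G to B spans three letter names (G-A-B): a third.
Counting semitones, G##2→B##2 is 4, which is the major third.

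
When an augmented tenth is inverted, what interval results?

First reduce the compound augmented tenth to its simple form, an augmented third.
The rule of nine gives the new number: 9 − 3 = 6, so a third becomes a sixth.
And augmented becomes diminished under inversion, so we get a diminished sixth.

d6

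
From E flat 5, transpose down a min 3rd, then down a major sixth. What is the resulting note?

E flat 4

Eb5 down a minor third → C5 (3 semitones).
C5 down a major sixth → Eb4 (9 semitones).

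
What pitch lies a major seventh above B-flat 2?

A 3

The seventh takes the letter from B up to A.
A major seventh is 11 semitones; 11 semitones up from Bb2 gives A3.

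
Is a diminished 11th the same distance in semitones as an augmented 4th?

No

A diminished eleventh spans 16 semitones; an augmented fourth spans 6 semitones. They differ by 10.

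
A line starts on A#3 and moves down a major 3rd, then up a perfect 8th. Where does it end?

F#4

Down a major third from A#3: F#3 (4 semitones down).
A perfect octave up from F#3 is F#4.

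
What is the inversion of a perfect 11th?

First reduce the compound perfect eleventh to its simple form, a perfect fourth.
Interval numbers invert to sum to nine: 4 + 5 = 9, so a fourth inverts to a fifth.
Quality inverts too: perfect stays perfect. That makes the inversion a perfect fifth.

perfect 5th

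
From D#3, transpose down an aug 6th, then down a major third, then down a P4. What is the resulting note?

Ab1

Down an augmented sixth from D#3: F2 (10 semitones down).
F2 down a major third → Db2 (4 semitones).
A perfect fourth down from Db2 is Ab1.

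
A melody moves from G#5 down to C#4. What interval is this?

perfect twelfth

Descending from G#5 to C#4 is the same interval as ascending C#4 to G#5.
C to G spans five letter names (C-D-E-F-G), plus an octave, so the interval is some kind of twelfth.
C#4 to G#5 is 19 semitones, matching the perfect twelfth exactly, so the quality is perfect.
(Equivalently, a compound perfect fifth: a perfect fifth plus an octave.)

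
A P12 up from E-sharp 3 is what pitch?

The twelfth's letter: E up five letter names plus an octave → B.
A perfect twelfth spans 19 semitones, so from E#3 the target pitch is B#4.

B-sharp 4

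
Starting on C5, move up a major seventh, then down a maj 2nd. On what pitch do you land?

A major seventh up from C5 is B5.
B5 down a major second → A5 (2 semitones).

A5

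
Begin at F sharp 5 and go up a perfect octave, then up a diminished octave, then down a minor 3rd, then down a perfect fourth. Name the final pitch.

Up a perfect octave from F#5: F#6 (12 semitones up).
A diminished octave up from F#6 is F7.
Down a minor third from F7: D7 (3 semitones down).
Down a perfect fourth from D7: A6 (5 semitones down).

A 6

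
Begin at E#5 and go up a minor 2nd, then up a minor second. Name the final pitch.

Up a minor second from E#5: F#5 (1 semitone up).
A minor second up from F#5 is G5.

G5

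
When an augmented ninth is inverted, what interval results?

d7

First reduce the compound augmented ninth to its simple form, an augmented second.
Interval numbers invert to sum to nine: 2 + 7 = 9, so a second inverts to a seventh.
And augmented becomes diminished under inversion, so we get a diminished seventh.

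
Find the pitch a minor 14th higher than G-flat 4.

F-flat 6

The fourteenth's letter: G up seven letter names plus an octave → F.
A minor fourteenth is 22 semitones; 22 semitones up from Gb4 gives Fb6.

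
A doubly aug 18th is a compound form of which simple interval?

AA4

Take out 2 octaves (14 from the number): 18 − 14 = 4.
That makes a doubly augmented eighteenth a compound doubly augmented fourth — 2 octaves plus a doubly augmented fourth.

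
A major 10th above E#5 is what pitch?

Three letters up from E (plus an octave) reaches G.
A major tenth is 16 semitones; 16 semitones up from E#5 gives G##6.

G##6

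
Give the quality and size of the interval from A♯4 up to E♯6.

perfect twelfth

A to E spans five letter names (A-B-C-D-E), plus an octave — that makes it a twelfth of some quality.
A#4 to E#6 is 19 semitones, matching the perfect twelfth exactly, so the quality is perfect.
(Equivalently, a compound perfect fifth: a perfect fifth plus an octave.)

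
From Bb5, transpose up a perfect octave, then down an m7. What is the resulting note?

C6

Bb5 up a perfect octave → Bb6 (12 semitones).
Bb6 down a minor seventh → C6 (10 semitones).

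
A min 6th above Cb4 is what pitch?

Six letter names up from C: A.
A minor sixth is 8 semitones; 8 semitones up from Cb4 gives Abb4.

Abb4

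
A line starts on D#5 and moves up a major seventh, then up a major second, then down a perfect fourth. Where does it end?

D#5 up a major seventh → C##6 (11 semitones).
C##6 up a major second → D##6 (2 semitones).
Down a perfect fourth from D##6: A##5 (5 semitones down).

A##5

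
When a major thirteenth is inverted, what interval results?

m3

First reduce the compound major thirteenth to its simple form, a major sixth.
Inverted interval numbers add to nine, so a sixth pairs with a third (6 + 3 = 9).
Quality inverts too: major becomes minor. That makes the inversion a minor third.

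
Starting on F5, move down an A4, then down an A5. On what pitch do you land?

Fbb4

F5 down an augmented fourth → Cb5 (6 semitones).
Down an augmented fifth from Cb5: Fbb4 (8 semitones down).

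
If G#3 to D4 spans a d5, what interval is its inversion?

augmented fourth

Interval numbers invert to sum to nine: 5 + 4 = 9, so a fifth inverts to a fourth.
Quality inverts too: diminished becomes augmented. That makes the inversion an augmented fourth.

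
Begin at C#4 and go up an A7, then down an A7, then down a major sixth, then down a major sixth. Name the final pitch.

G2

C#4 up an augmented seventh → B##4 (12 semitones).
An augmented seventh down from B##4 is C#4.
C#4 down a major sixth → E3 (9 semitones).
Down a major sixth from E3: G2 (9 semitones down).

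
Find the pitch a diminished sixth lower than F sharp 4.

A double-sharp 3

Counting six letter names down from F lands on A.
A diminished sixth is 7 semitones; 7 semitones down from F#4 gives A##3.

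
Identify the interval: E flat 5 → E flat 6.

E to E is the same letter name, plus an octave, so the interval is some kind of octave.
Eb5 to Eb6 is 12 semitones, matching the perfect octave exactly, so the quality is perfect.

perfect octave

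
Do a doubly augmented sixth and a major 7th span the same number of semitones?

Both span 11 semitones: a doubly augmented sixth and a major seventh are the same chromatic distance.

Yes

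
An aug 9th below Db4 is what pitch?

Cbb3

The ninth's letter: D down two letter names plus an octave → C.
Moving 15 semitones down from Db4 (the size of an augmented ninth) reaches Cbb3.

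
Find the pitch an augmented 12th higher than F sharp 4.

Counting five letter names plus an octave up from F lands on C.
Moving 20 semitones up from F#4 (the size of an augmented twelfth) reaches C##6.

C double-sharp 6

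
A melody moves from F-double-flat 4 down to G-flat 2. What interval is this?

Descending from Fbb4 to Gb2 is the same interval as ascending Gb2 to Fbb4.
G to F spans seven letter names (G-A-B-C-D-E-F), plus an octave, so the interval is some kind of fourteenth.
The major fourteenth is 23 semitones; here we have 21, two semitones narrower: diminished.
(Equivalently, a compound diminished seventh: a diminished seventh plus an octave.)

d14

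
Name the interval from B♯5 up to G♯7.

minor thirteenth

B to G spans six letter names (B-C-D-E-F-G), plus an octave, so the interval is some kind of thirteenth.
B#5 to G#7 is 20 semitones, a half step short of the major thirteenth (21), so this is minor.
(Equivalently, a compound minor sixth: a minor sixth plus an octave.)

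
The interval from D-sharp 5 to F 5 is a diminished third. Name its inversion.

A6

The rule of nine gives the new number: 9 − 3 = 6, so a third becomes a sixth.
Quality inverts too: diminished becomes augmented. That makes the inversion an augmented sixth.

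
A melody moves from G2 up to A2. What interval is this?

G to A spans two letter names (G-A) — that makes it a second of some quality.
The major second spans 2 semitones, and G2 to A2 is exactly 2 semitones — so this is a major second.

major second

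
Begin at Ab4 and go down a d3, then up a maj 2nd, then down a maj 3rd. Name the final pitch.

E4

A diminished third down from Ab4 is F#4.
F#4 up a major second → G#4 (2 semitones).
G#4 down a major third → E4 (4 semitones).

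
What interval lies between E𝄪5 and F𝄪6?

E to F spans two letter names (E-F), plus an octave — that makes it a ninth of some quality.
E##5 to F##6 is 13 semitones, a half step short of the major ninth (14), so this is minor.
(Equivalently, a compound minor second: a minor second plus an octave.)

minor ninth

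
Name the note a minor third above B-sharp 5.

D-sharp 6

Counting three letter names up from B lands on D.
A minor third is 3 semitones; 3 semitones up from B#5 gives D#6.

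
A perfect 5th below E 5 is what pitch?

A 4

The fifth takes the letter from E down to A.
Moving 7 semitones down from E5 (the size of a perfect fifth) reaches A4.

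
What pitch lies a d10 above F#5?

Three letters up from F (plus an octave) reaches A.
Moving 14 semitones up from F#5 (the size of a diminished tenth) reaches Ab6.

Ab6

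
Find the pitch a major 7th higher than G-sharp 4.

F-double-sharp 5

Counting seven letter names up from G lands on F.
A major seventh spans 11 semitones, so from G#4 the target pitch is F##5.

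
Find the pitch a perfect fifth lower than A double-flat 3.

D double-flat 3

Five letter names down from A: D.
Moving 7 semitones down from Abb3 (the size of a perfect fifth) reaches Dbb3.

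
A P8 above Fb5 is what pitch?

Fb6

For an octave the letter name doesn't change: still F, an octave up.
A perfect octave spans 12 semitones, so from Fb5 the target pitch is Fb6.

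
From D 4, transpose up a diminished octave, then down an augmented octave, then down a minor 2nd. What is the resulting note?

Up a diminished octave from D4: Db5 (11 semitones up).
Db5 down an augmented octave → Dbb4 (13 semitones).
Down a minor second from Dbb4: Cb4 (1 semitone down).

C flat 4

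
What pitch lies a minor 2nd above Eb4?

Fb4

Two letter names up from E: F.
A minor second spans 1 semitone, so from Eb4 the target pitch is Fb4.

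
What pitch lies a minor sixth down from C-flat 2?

The sixth takes the letter from C down to E.
Moving 8 semitones down from Cb2 (the size of a minor sixth) reaches Eb1.

E-flat 1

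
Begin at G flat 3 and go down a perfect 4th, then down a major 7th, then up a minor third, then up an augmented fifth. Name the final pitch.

Gb3 down a perfect fourth → Db3 (5 semitones).
A major seventh down from Db3 is Ebb2.
Ebb2 up a minor third → Gbb2 (3 semitones).
An augmented fifth up from Gbb2 is Db3.

D flat 3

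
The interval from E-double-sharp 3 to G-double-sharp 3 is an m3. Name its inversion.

Interval numbers invert to sum to nine: 3 + 6 = 9, so a third inverts to a sixth.
And minor becomes major under inversion, so we get a major sixth.

major 6th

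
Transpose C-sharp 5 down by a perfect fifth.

The fifth takes the letter from C down to F.
Moving 7 semitones down from C#5 (the size of a perfect fifth) reaches F#4.

F-sharp 4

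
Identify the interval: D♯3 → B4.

D to B spans six letter names (D-E-F-G-A-B), plus an octave: a thirteenth.
At 20 semitones, D#3→B4 falls one short of a major thirteenth: minor.
(Equivalently, a compound minor sixth: a minor sixth plus an octave.)

minor thirteenth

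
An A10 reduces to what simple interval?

Each octave removed subtracts seven from the number: 10 − 7 = 3.
That makes an augmented tenth a compound augmented third — an octave plus an augmented third.

A3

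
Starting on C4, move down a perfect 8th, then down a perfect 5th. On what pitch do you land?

F2

Down a perfect octave from C4: C3 (12 semitones down).
Down a perfect fifth from C3: F2 (7 semitones down).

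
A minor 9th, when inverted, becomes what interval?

M7

First reduce the compound minor ninth to its simple form, a minor second.
Inverted interval numbers add to nine, so a second pairs with a seventh (2 + 7 = 9).
Quality inverts too: minor becomes major. That makes the inversion a major seventh.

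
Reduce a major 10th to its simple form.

Subtracting seven from the interval number removes an octave: 10 − 7 = 3.
So a major tenth is an octave plus a major third. The quality is unchanged.

M3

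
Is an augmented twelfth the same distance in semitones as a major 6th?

No

20 semitones (augmented twelfth) vs 9 semitones (major sixth): not equal.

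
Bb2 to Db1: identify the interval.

Descending from Bb2 to Db1 is the same interval as ascending Db1 to Bb2.
D to B spans six letter names (D-E-F-G-A-B), plus an octave: a thirteenth.
Counting semitones, Db1→Bb2 is 21, which is the major thirteenth.
(Equivalently, a compound major sixth: a major sixth plus an octave.)

M13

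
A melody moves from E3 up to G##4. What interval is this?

augmented 10th

E to G spans three letter names (E-F-G), plus an octave: a tenth.
A major tenth would be 16 semitones; E3 to G##4 is 17, one semitone wider, so the interval is augmented.
(Equivalently, a compound augmented third: an augmented third plus an octave.)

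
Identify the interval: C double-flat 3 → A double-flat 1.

minor tenth

Descending from Cbb3 to Abb1 is the same interval as ascending Abb1 to Cbb3.
A to C spans three letter names (A-B-C), plus an octave, so the interval is some kind of tenth.
Abb1 to Cbb3 is 15 semitones, a half step short of the major tenth (16), so this is minor.
(Equivalently, a compound minor third: a minor third plus an octave.)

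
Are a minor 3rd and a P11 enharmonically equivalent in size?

A minor third spans 3 semitones; a perfect eleventh spans 17 semitones. They differ by 14.

No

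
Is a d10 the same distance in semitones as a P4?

A diminished tenth is 14 semitones but a perfect fourth is 5 semitones — different sizes.

No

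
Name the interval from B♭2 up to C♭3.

B to C spans two letter names (B-C), so the interval is some kind of second.
A major second would be 2 semitones, but Bb2 to Cb3 is 1 — one semitone narrower, making it a minor second.

minor second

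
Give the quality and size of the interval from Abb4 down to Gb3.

minor 9th

Descending from Abb4 to Gb3 is the same interval as ascending Gb3 to Abb4.
G to A spans two letter names (G-A), plus an octave: a ninth.
Gb3 to Abb4 is 13 semitones, a half step short of the major ninth (14), so this is minor.
(Equivalently, a compound minor second: a minor second plus an octave.)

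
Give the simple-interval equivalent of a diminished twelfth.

d5

Subtracting seven from the interval number removes an octave: 12 − 7 = 5.
Quality carries through unchanged, so the simple form is a diminished fifth.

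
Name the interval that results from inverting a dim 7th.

Interval numbers invert to sum to nine: 7 + 2 = 9, so a seventh inverts to a second.
And diminished becomes augmented under inversion, so we get an augmented second.

A2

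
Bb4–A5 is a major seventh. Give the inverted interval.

minor second

Inverted interval numbers add to nine, so a seventh pairs with a second (7 + 2 = 9).
The quality also flips — major becomes minor — giving a minor second.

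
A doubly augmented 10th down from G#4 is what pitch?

Counting three letter names plus an octave down from G lands on E.
A doubly augmented tenth is 18 semitones; 18 semitones down from G#4 gives Ebb3.

Ebb3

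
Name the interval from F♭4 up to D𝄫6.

minor thirteenth

F to D spans six letter names (F-G-A-B-C-D), plus an octave — that makes it a thirteenth of some quality.
At 20 semitones, Fb4→Dbb6 falls one short of a major thirteenth: minor.
(Equivalently, a compound minor sixth: a minor sixth plus an octave.)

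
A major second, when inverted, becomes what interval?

Interval numbers invert to sum to nine: 2 + 7 = 9, so a second inverts to a seventh.
Quality inverts too: major becomes minor. That makes the inversion a minor seventh.

m7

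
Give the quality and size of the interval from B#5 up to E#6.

B to E spans four letter names (B-C-D-E): a fourth.
The perfect fourth spans 5 semitones, and B#5 to E#6 is exactly 5 semitones — so this is a perfect fourth.

perfect fourth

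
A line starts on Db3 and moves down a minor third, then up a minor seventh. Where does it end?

A minor third down from Db3 is Bb2.
A minor seventh up from Bb2 is Ab3.

Ab3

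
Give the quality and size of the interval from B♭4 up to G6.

major thirteenth

B to G spans six letter names (B-C-D-E-F-G), plus an octave — that makes it a thirteenth of some quality.
Counting semitones, Bb4→G6 is 21, which is the major thirteenth.
(Equivalently, a compound major sixth: a major sixth plus an octave.)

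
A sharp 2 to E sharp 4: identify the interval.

perfect 12th

A to E spans five letter names (A-B-C-D-E), plus an octave: a twelfth.
Counting semitones, A#2→E#4 is 19, which is the perfect twelfth.
(Equivalently, a compound perfect fifth: a perfect fifth plus an octave.)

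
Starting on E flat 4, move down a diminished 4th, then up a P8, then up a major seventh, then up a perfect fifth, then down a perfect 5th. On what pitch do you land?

A diminished fourth down from Eb4 is B3.
B3 up a perfect octave → B4 (12 semitones).
B4 up a major seventh → A#5 (11 semitones).
A perfect fifth up from A#5 is E#6.
A perfect fifth down from E#6 is A#5.

A sharp 5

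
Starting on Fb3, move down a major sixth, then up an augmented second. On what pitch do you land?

Bb2

A major sixth down from Fb3 is Abb2.
An augmented second up from Abb2 is Bb2.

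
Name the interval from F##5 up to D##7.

major 13th

F to D spans six letter names (F-G-A-B-C-D), plus an octave: a thirteenth.
The major thirteenth spans 21 semitones, and F##5 to D##7 is exactly 21 semitones — so this is a major thirteenth.
(Equivalently, a compound major sixth: a major sixth plus an octave.)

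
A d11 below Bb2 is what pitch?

The eleventh's letter: B down four letter names plus an octave → F.
A diminished eleventh spans 16 semitones, so from Bb2 the target pitch is F#1.

F#1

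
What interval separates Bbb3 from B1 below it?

Descending from Bbb3 to B1 is the same interval as ascending B1 to Bbb3.
B to B is the same letter name, plus 2 octaves — that makes it a fifteenth of some quality.
B1 to Bbb3 spans 22 semitones — two semitones narrower than the perfect fifteenth (24) — giving a doubly diminished fifteenth.
(Equivalently, a compound doubly diminished octave: a doubly diminished octave plus an octave.)

doubly diminished fifteenth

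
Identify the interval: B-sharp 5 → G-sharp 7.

minor thirteenth

B to G spans six letter names (B-C-D-E-F-G), plus an octave — that makes it a thirteenth of some quality.
B#5 to G#7 is 20 semitones, a half step short of the major thirteenth (21), so this is minor.
(Equivalently, a compound minor sixth: a minor sixth plus an octave.)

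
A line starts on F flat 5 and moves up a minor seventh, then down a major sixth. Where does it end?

A minor seventh up from Fb5 is Ebb6.
A major sixth down from Ebb6 is Gbb5.

G double-flat 5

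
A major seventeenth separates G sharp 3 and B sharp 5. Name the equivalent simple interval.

Each octave removed subtracts seven from the number: 17 − 14 = 3.
Quality carries through unchanged, so the simple form is a major third.

major 3rd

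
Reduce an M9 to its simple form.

Subtracting seven from the interval number removes an octave: 9 − 7 = 2.
Quality carries through unchanged, so the simple form is a major second.

major second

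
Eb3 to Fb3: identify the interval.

minor 2nd

E to F spans two letter names (E-F), so the interval is some kind of second.
At 1 semitone, Eb3→Fb3 falls one short of a major second: minor.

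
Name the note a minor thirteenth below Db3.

F1

The thirteenth's letter: D down six letter names plus an octave → F.
A minor thirteenth is 20 semitones; 20 semitones down from Db3 gives F1.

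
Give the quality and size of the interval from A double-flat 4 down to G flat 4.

Descending from Abb4 to Gb4 is the same interval as ascending Gb4 to Abb4.
G to A spans two letter names (G-A) — that makes it a second of some quality.
At 1 semitone, Gb4→Abb4 falls one short of a major second: minor.

minor second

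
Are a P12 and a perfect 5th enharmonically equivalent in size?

19 semitones (perfect twelfth) vs 7 semitones (perfect fifth): not equal.

No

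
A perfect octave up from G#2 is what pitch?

G#3

For an octave the letter name doesn't change: still G, an octave up.
A perfect octave is 12 semitones; 12 semitones up from G#2 gives G#3.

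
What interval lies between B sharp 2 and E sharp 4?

P11

B to E spans four letter names (B-C-D-E), plus an octave — that makes it an eleventh of some quality.
The perfect eleventh spans 17 semitones, and B#2 to E#4 is exactly 17 semitones — so this is a perfect eleventh.
(Equivalently, a compound perfect fourth: a perfect fourth plus an octave.)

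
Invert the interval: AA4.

Inverted interval numbers add to nine, so a fourth pairs with a fifth (4 + 5 = 9).
The quality also flips — doubly augmented becomes doubly diminished — giving a doubly diminished fifth.

dd5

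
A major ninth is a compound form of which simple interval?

M2

Subtracting seven from the interval number removes an octave: 9 − 7 = 2.
Quality carries through unchanged, so the simple form is a major second.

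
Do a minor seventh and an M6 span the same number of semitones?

A minor seventh spans 10 semitones; a major sixth spans 9 semitones. They differ by 1.

No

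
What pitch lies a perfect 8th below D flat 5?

D flat 4

An octave keeps the letter name D, an octave down from D.
Moving 12 semitones down from Db5 (the size of a perfect octave) reaches Db4.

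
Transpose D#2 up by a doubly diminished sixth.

Counting six letter names up from D lands on B.
A doubly diminished sixth spans 6 semitones, so from D#2 the target pitch is Bbb2.

Bbb2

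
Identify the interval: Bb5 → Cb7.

B to C spans two letter names (B-C), plus an octave: a ninth.
Bb5 to Cb7 is 13 semitones, a half step short of the major ninth (14), so this is minor.
(Equivalently, a compound minor second: a minor second plus an octave.)

minor 9th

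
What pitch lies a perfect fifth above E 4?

B 4

Counting five letter names up from E lands on B.
Moving 7 semitones up from E4 (the size of a perfect fifth) reaches B4.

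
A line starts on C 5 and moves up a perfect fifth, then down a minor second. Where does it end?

F sharp 5

A perfect fifth up from C5 is G5.
G5 down a minor second → F#5 (1 semitone).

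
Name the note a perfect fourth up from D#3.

The fourth takes the letter from D up to G.
A perfect fourth is 5 semitones; 5 semitones up from D#3 gives G#3.

G#3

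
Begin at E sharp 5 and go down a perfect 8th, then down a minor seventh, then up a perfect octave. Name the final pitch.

A perfect octave down from E#5 is E#4.
Down a minor seventh from E#4: F##3 (10 semitones down).
F##3 up a perfect octave → F##4 (12 semitones).

F double-sharp 4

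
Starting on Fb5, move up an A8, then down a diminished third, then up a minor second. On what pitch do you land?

E6

An augmented octave up from Fb5 is F6.
A diminished third down from F6 is D#6.
A minor second up from D#6 is E6.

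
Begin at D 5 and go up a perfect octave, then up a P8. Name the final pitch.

D5 up a perfect octave → D6 (12 semitones).
Up a perfect octave from D6: D7 (12 semitones up).

D 7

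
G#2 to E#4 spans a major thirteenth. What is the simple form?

major sixth

Subtracting seven from the interval number removes an octave: 13 − 7 = 6.
Quality carries through unchanged, so the simple form is a major sixth.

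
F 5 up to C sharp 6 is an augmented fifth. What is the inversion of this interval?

Inverted interval numbers add to nine, so a fifth pairs with a fourth (5 + 4 = 9).
And augmented becomes diminished under inversion, so we get a diminished fourth.

diminished fourth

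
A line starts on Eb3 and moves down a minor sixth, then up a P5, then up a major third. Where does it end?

F#3

Down a minor sixth from Eb3: G2 (8 semitones down).
G2 up a perfect fifth → D3 (7 semitones).
D3 up a major third → F#3 (4 semitones).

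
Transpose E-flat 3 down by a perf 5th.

A-flat 2

Five letter names down from E: A.
Moving 7 semitones down from Eb3 (the size of a perfect fifth) reaches Ab2.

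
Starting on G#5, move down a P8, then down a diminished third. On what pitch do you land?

G#5 down a perfect octave → G#4 (12 semitones).
A diminished third down from G#4 is E##4.

E##4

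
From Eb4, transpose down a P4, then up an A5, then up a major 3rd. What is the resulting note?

A perfect fourth down from Eb4 is Bb3.
Bb3 up an augmented fifth → F#4 (8 semitones).
F#4 up a major third → A#4 (4 semitones).

A#4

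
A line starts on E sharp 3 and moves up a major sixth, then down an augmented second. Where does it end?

B 3

E#3 up a major sixth → C##4 (9 semitones).
C##4 down an augmented second → B3 (3 semitones).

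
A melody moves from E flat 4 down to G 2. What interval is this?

minor thirteenth

Descending from Eb4 to G2 is the same interval as ascending G2 to Eb4.
G to E spans six letter names (G-A-B-C-D-E), plus an octave, so the interval is some kind of thirteenth.
At 20 semitones, G2→Eb4 falls one short of a major thirteenth: minor.
(Equivalently, a compound minor sixth: a minor sixth plus an octave.)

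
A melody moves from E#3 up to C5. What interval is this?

E to C spans six letter names (E-F-G-A-B-C), plus an octave, so the interval is some kind of thirteenth.
A major thirteenth would be 21 semitones; E#3 to C5 is 19, two semitones narrower, so the interval is diminished.
(Equivalently, a compound diminished sixth: a diminished sixth plus an octave.)

diminished thirteenth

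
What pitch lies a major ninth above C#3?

Counting two letter names plus an octave up from C lands on D.
A major ninth spans 14 semitones, so from C#3 the target pitch is D#4.

D#4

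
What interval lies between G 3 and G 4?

G to G is the same letter name, plus an octave, so the interval is some kind of octave.
G3 to G4 is 12 semitones, matching the perfect octave exactly, so the quality is perfect.

perfect octave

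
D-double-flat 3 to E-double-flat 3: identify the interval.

major 2nd

D to E spans two letter names (D-E), so the interval is some kind of second.
Counting semitones, Dbb3→Ebb3 is 2, which is the major second.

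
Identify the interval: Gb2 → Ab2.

major second

G to A spans two letter names (G-A), so the interval is some kind of second.
Gb2 to Ab2 is 2 semitones, matching the major second exactly, so the quality is major.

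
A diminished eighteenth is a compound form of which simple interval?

Take out 2 octaves (14 from the number): 18 − 14 = 4.
So a diminished eighteenth is 2 octaves plus a diminished fourth. The quality is unchanged.

d4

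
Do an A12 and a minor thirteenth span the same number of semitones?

Yes

An augmented twelfth spans 20 semitones, and a minor thirteenth also spans 20 semitones — they're enharmonic.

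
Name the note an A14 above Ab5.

G#7

Seven letters up from A (plus an octave) reaches G.
An augmented fourteenth spans 24 semitones, so from Ab5 the target pitch is G#7.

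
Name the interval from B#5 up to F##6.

B to F spans five letter names (B-C-D-E-F), so the interval is some kind of fifth.
Counting semitones, B#5→F##6 is 7, which is the perfect fifth.

perfect 5th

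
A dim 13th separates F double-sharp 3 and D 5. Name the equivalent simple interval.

d6

Take out an octave (7 from the number): 13 − 7 = 6.
That makes a diminished thirteenth a compound diminished sixth — an octave plus a diminished sixth.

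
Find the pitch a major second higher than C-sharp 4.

D-sharp 4

Counting two letter names up from C lands on D.
A major second is 2 semitones; 2 semitones up from C#4 gives D#4.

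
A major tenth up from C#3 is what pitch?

Three letters up from C (plus an octave) reaches E.
A major tenth spans 16 semitones, so from C#3 the target pitch is E#4.

E#4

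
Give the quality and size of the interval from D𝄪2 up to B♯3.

D to B spans six letter names (D-E-F-G-A-B), plus an octave — that makes it a thirteenth of some quality.
D##2 to B#3 is 20 semitones, a half step short of the major thirteenth (21), so this is minor.
(Equivalently, a compound minor sixth: a minor sixth plus an octave.)

minor thirteenth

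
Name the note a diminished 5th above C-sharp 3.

G 3

Five letter names up from C: G.
A diminished fifth spans 6 semitones, so from C#3 the target pitch is G3.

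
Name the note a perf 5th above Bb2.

F3

Counting five letter names up from B lands on F.
A perfect fifth is 7 semitones; 7 semitones up from Bb2 gives F3.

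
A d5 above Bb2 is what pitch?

Fb3

The fifth takes the letter from B up to F.
Moving 6 semitones up from Bb2 (the size of a diminished fifth) reaches Fb3.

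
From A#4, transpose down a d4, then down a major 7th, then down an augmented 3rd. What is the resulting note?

Down a diminished fourth from A#4: E##4 (4 semitones down).
E##4 down a major seventh → F##3 (11 semitones).
Down an augmented third from F##3: D3 (5 semitones down).

D3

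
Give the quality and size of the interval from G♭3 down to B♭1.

m13

Descending from Gb3 to Bb1 is the same interval as ascending Bb1 to Gb3.
B to G spans six letter names (B-C-D-E-F-G), plus an octave, so the interval is some kind of thirteenth.
Bb1 to Gb3 is 20 semitones, a half step short of the major thirteenth (21), so this is minor.
(Equivalently, a compound minor sixth: a minor sixth plus an octave.)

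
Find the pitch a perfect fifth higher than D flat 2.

A flat 2

The fifth takes the letter from D up to A.
A perfect fifth spans 7 semitones, so from Db2 the target pitch is Ab2.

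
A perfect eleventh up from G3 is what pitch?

Four letters up from G (plus an octave) reaches C.
Moving 17 semitones up from G3 (the size of a perfect eleventh) reaches C5.

C5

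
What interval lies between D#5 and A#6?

D to A spans five letter names (D-E-F-G-A), plus an octave: a twelfth.
The perfect twelfth spans 19 semitones, and D#5 to A#6 is exactly 19 semitones — so this is a perfect twelfth.
(Equivalently, a compound perfect fifth: a perfect fifth plus an octave.)

P12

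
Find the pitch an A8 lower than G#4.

An octave keeps the letter name G, an octave down from G.
An augmented octave is 13 semitones; 13 semitones down from G#4 gives G3.

G3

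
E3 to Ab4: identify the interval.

d11

E to A spans four letter names (E-F-G-A), plus an octave, so the interval is some kind of eleventh.
The perfect eleventh is 17 semitones; here we have 16, one semitone narrower: diminished.
(Equivalently, a compound diminished fourth: a diminished fourth plus an octave.)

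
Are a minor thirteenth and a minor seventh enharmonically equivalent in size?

No

A minor thirteenth spans 20 semitones; a minor seventh spans 10 semitones. They differ by 10.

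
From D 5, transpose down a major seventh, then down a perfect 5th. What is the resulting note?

A flat 3

A major seventh down from D5 is Eb4.
A perfect fifth down from Eb4 is Ab3.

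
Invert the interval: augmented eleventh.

diminished fifth

First reduce the compound augmented eleventh to its simple form, an augmented fourth.
Interval numbers invert to sum to nine: 4 + 5 = 9, so a fourth inverts to a fifth.
The quality also flips — augmented becomes diminished — giving a diminished fifth.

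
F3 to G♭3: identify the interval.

F to G spans two letter names (F-G): a second.
A major second would be 2 semitones, but F3 to Gb3 is 1 — one semitone narrower, making it a minor second.

minor 2nd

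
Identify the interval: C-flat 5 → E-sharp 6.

doubly augmented 10th

C to E spans three letter names (C-D-E), plus an octave, so the interval is some kind of tenth.
Cb5 to E#6 spans 18 semitones — two semitones wider than the major tenth (16) — giving a doubly augmented tenth.
(Equivalently, a compound doubly augmented third: a doubly augmented third plus an octave.)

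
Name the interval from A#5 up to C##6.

M3

A to C spans three letter names (A-B-C): a third.
The major third spans 4 semitones, and A#5 to C##6 is exactly 4 semitones — so this is a major third.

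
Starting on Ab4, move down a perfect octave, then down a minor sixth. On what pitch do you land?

C3

A perfect octave down from Ab4 is Ab3.
A minor sixth down from Ab3 is C3.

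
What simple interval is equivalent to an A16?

Take out 2 octaves (14 from the number): 16 − 14 = 2.
Quality carries through unchanged, so the simple form is an augmented second.

augmented second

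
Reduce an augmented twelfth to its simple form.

augmented fifth

Subtracting seven from the interval number removes an octave: 12 − 7 = 5.
Quality carries through unchanged, so the simple form is an augmented fifth.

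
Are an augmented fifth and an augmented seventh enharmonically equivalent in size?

No

8 semitones (augmented fifth) vs 12 semitones (augmented seventh): not equal.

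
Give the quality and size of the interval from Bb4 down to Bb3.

Descending from Bb4 to Bb3 is the same interval as ascending Bb3 to Bb4.
B to B is the same letter name, plus an octave: an octave.
The perfect octave spans 12 semitones, and Bb3 to Bb4 is exactly 12 semitones — so this is a perfect octave.

perfect octave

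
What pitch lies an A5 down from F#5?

Counting five letter names down from F lands on B.
Moving 8 semitones down from F#5 (the size of an augmented fifth) reaches Bb4.

Bb4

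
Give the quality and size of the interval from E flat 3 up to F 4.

E to F spans two letter names (E-F), plus an octave, so the interval is some kind of ninth.
Eb3 to F4 is 14 semitones, matching the major ninth exactly, so the quality is major.
(Equivalently, a compound major second: a major second plus an octave.)

major ninth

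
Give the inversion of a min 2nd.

major seventh

The rule of nine gives the new number: 9 − 2 = 7, so a second becomes a seventh.
And minor becomes major under inversion, so we get a major seventh.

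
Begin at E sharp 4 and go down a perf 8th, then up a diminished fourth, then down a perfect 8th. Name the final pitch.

A perfect octave down from E#4 is E#3.
A diminished fourth up from E#3 is A3.
Down a perfect octave from A3: A2 (12 semitones down).

A 2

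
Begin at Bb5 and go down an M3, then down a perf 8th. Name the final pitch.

Bb5 down a major third → Gb5 (4 semitones).
Gb5 down a perfect octave → Gb4 (12 semitones).

Gb4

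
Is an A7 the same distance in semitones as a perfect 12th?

No

An augmented seventh is 12 semitones but a perfect twelfth is 19 semitones — different sizes.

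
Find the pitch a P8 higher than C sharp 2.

For an octave the letter name doesn't change: still C, an octave up.
A perfect octave is 12 semitones; 12 semitones up from C#2 gives C#3.

C sharp 3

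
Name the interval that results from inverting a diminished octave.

Inverted interval numbers add to nine, so an octave pairs with a unison (8 + 1 = 9).
And diminished becomes augmented under inversion, so we get an augmented unison.

augmented 1st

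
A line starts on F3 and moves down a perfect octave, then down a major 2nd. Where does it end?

Down a perfect octave from F3: F2 (12 semitones down).
A major second down from F2 is Eb2.

Eb2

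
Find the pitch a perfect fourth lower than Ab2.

The fourth takes the letter from A down to E.
A perfect fourth spans 5 semitones, so from Ab2 the target pitch is Eb2.

Eb2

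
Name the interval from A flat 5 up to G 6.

A to G spans seven letter names (A-B-C-D-E-F-G): a seventh.
The major seventh spans 11 semitones, and Ab5 to G6 is exactly 11 semitones — so this is a major seventh.

major seventh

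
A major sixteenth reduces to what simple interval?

M2

Take out 2 octaves (14 from the number): 16 − 14 = 2.
That makes a major sixteenth a compound major second — 2 octaves plus a major second.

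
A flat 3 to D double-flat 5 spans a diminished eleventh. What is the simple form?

Each octave removed subtracts seven from the number: 11 − 7 = 4.
Quality carries through unchanged, so the simple form is a diminished fourth.

diminished 4th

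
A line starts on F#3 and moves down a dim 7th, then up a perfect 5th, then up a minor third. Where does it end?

F##3

F#3 down a diminished seventh → G##2 (9 semitones).
Up a perfect fifth from G##2: D##3 (7 semitones up).
Up a minor third from D##3: F##3 (3 semitones up).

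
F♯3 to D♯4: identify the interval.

F to D spans six letter names (F-G-A-B-C-D): a sixth.
The major sixth spans 9 semitones, and F#3 to D#4 is exactly 9 semitones — so this is a major sixth.

M6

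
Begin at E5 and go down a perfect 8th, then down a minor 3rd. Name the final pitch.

Down a perfect octave from E5: E4 (12 semitones down).
Down a minor third from E4: C#4 (3 semitones down).

C#4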